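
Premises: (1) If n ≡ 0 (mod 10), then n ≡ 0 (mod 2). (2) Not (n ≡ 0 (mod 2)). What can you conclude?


Modus tollens: from (P → Q) and ¬Q, infer ¬P.
Q = 'n ≡ 0 (mod 2)' is denied; since P → Q, P must also fail.

Not (n ≡ 0 (mod 10)).


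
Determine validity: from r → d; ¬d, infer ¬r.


This matches the form of modus tollens: the conclusion follows in every model of the premises.

Valid.


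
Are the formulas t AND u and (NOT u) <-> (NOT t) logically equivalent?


Compare truth tables:
t | u | φ | ψ
-------------
F | F | F | T
T | F | F | F
F | T | F | F
T | T | T | T
They differ at row 1 (t=F, u=F): φ=F but ψ=T.

No, they are not logically equivalent.


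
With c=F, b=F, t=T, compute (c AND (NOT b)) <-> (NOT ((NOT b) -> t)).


Substitute c=F, b=F, t=T:
NOT b = T
c AND (NOT b) = F AND T = F
NOT b = T
(NOT b) -> t = T -> T = T
NOT ((NOT b) -> t) = F
(c AND (NOT b)) <-> (NOT ((NOT b) -> t)) = F <-> F = T

T


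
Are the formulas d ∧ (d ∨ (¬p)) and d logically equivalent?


Compare truth tables:
d | p | φ | ψ
-------------
F | F | F | F
T | F | T | T
F | T | F | F
T | T | T | T
The columns φ and ψ agree on every row.

Yes, they are logically equivalent.


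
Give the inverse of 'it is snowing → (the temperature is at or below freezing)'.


The inverse of (P → Q) is (¬P → ¬Q). It is equivalent to the converse, not to the original.
Here P = 'it is snowing' and Q = '(the temperature is at or below freezing)'.

If not (it is snowing), then not ((the temperature is at or below freezing)).


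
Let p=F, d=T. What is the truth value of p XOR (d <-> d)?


Substitute p=F, d=T:
d <-> d = T <-> T = T
p XOR (d <-> d) = F XOR T = T

T


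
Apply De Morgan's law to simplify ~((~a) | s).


De Morgan: the negation of a disjunction is the conjunction of the negations.
Distribute ~ across |, flipping it to &, and negate each literal.

a & (~s)


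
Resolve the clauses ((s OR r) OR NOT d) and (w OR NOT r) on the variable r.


The clauses contain complementary literals r and NOTr.
Resolution eliminates this pair and disjoins the remaining literals (merging duplicates).

((s OR NOT d) OR w)


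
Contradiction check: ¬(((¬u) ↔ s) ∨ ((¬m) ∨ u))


Truth table over {m, s, u}:
m | s | u | φ
-------------
F | F | F | F
T | F | F | T
F | T | F | F
T | T | F | F
F | F | T | F
T | F | T | F
F | T | T | F
T | T | T | F
Satisfying assignment at row 2: m=T, s=F, u=F gives T.

No, it is not a contradiction.


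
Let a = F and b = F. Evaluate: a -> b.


Implication is false only when antecedent is true and consequent is false.
Substitute: a=F, b=F.
F -> F evaluates to T.

T


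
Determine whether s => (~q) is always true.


Build the truth table over {q, s}:
q | s | φ
---------
False | False | True
True | False | True
False | True | True
True | True | False
Counterexample at row 4: with q=True, s=True, the formula is False.

No, it is not a tautology.


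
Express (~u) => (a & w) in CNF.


Step 1: Rewrite (¬u) → (a ∧ w) as ¬(¬u) ∨ (a ∧ w).
Step 2: Distribute ∨ over ∧.
Step 3: Eliminate any double negations (¬¬X = X).

(u | a) & (u | w)


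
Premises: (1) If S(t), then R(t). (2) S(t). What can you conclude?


Modus ponens: from (P → Q) and P, infer Q.
P = 'S(t)' is asserted, and P → Q holds, so Q follows.

R(t).


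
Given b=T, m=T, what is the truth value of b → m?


Implication is false only when antecedent is true and consequent is false.
Substitute: b=T, m=T.
T → T evaluates to T.

T


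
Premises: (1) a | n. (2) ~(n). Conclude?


Disjunctive syllogism: from (P ∨ Q) and ¬P, infer Q.
One disjunct, 'n', is ruled out; the other must hold.

a


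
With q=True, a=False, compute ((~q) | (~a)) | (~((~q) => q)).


Substitute q=True, a=False:
~q = False
~a = True
(~q) | (~a) = False | True = True
~q = False
(~q) => q = False => True = True
~((~q) => q) = False
((~q) | (~a)) | (~((~q) => q)) = True | False = True

True


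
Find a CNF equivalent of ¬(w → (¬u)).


Step 1: Rewrite w → (¬u) as ¬w ∨ (¬u).
Step 2: Negate: ¬(¬w ∨ (¬u)) = w ∧ ¬(¬u) (De Morgan + double negation).
Step 3: Eliminate any double negations (¬¬X = X).

w ∧ u


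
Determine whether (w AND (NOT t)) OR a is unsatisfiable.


Truth table over {a, t, w}:
a | t | w | φ
-------------
F | F | F | F
T | F | F | T
F | T | F | F
T | T | F | T
F | F | T | T
T | F | T | T
F | T | T | F
T | T | T | T
Satisfying assignment at row 2: a=T, t=F, w=F gives T.

No, it is not a contradiction.


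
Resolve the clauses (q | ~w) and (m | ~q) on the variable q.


The clauses contain complementary literals q and ~q.
Resolution eliminates this pair and disjoins the remaining literals (merging duplicates).

(~w | m)


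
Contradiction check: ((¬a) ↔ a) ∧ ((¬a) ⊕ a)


Truth table over {a}:
a | φ
-----
F | F
T | F
Every row is false.

Yes, it is a contradiction.


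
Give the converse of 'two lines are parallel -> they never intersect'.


The converse of (P → Q) is (Q → P). It is not in general equivalent to the original.
Here P = 'two lines are parallel' and Q = 'they never intersect'.

If they never intersect, then two lines are parallel.


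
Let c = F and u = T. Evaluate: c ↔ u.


Biconditional is true when both operands have the same truth value.
Substitute: c=F, u=T.
F ↔ T evaluates to F.

F


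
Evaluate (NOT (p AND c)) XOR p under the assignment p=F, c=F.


Substitute p=F, c=F:
p AND c = F AND F = F
NOT (p AND c) = T
(NOT (p AND c)) XOR p = T XOR F = T

T


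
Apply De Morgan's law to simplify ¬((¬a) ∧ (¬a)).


De Morgan: the negation of a conjunction is the disjunction of the negations.
Distribute ¬ across ∧, flipping it to ∨, and negate each literal.

a ∨ a


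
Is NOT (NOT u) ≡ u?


Compare truth tables:
u | φ | ψ
---------
F | F | F
T | T | T
The columns φ and ψ agree on every row.

Yes, they are logically equivalent.


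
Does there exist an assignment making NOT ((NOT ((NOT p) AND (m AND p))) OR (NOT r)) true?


Check all 8 assignments over {m, p, r}:
m | p | r | φ
-------------
F | F | F | F
T | F | F | F
F | T | F | F
T | T | F | F
F | F | T | F
T | F | T | F
F | T | T | F
T | T | T | F
No assignment makes the formula true.

Unsatisfiable.


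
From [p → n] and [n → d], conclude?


Hypothetical syllogism: from (P → Q) and (Q → R), infer (P → R).
Chain the two implications through the shared middle term 'n'.

p → d


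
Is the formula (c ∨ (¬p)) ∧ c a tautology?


Build the truth table over {c, p}:
c | p | φ
---------
F | F | F
T | F | T
F | T | F
T | T | T
Counterexample at row 1: with c=F, p=F, the formula is F.

No, it is not a tautology.


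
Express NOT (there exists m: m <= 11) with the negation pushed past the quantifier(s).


¬(for all x: φ) = there exists x: ¬φ, and ¬(there exists x: φ) = for all x: ¬φ.
Apply to the existential statement.

for all m: NOT(m <= 11)


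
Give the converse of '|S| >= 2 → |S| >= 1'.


The converse of (P → Q) is (Q → P). It is not in general equivalent to the original.
Here P = '|S| >= 2' and Q = '|S| >= 1'.

If |S| >= 1, then |S| >= 2.


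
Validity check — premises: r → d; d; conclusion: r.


This is affirming the consequent (fallacy). There exist truth assignments where the premises are all true but the conclusion is false.

Invalid.


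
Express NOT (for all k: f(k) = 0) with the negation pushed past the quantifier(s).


¬(for all x: φ) = there exists x: ¬φ, and ¬(there exists x: φ) = for all x: ¬φ.
Apply to the universal statement.

there exists k: NOT(f(k) = 0)


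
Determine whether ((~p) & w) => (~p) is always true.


Build the truth table over {p, w}:
p | w | φ
---------
False | False | True
True | False | True
False | True | True
True | True | True
Every row evaluates to true.

Yes, it is a tautology.


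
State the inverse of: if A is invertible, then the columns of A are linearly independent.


The inverse of (P → Q) is (¬P → ¬Q). It is equivalent to the converse, not to the original.
Here P = 'A is invertible' and Q = 'the columns of A are linearly independent'.

If not (A is invertible), then not (the columns of A are linearly independent).


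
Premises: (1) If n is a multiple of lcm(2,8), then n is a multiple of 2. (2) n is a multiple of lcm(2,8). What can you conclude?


Modus ponens: from (P → Q) and P, infer Q.
P = 'n is a multiple of lcm(2,8)' is asserted, and P → Q holds, so Q follows.

n is a multiple of 2.


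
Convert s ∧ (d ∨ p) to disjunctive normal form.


Step 1: Distribute ∧ over ∨: s ∧ (d ∨ p) = (s ∧ d) ∨ (s ∧ p).

(s ∧ d) ∨ (s ∧ p)


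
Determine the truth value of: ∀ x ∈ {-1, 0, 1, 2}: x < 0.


Evaluate the predicate on each element: -1:T, 0:F, 1:F, 2:F.
Counterexample x = 0 fails the predicate.

F


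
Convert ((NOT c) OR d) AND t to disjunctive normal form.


Step 1: Distribute ∧ over ∨: ((¬c) ∨ d) ∧ t = ((¬c) ∧ t) ∨ (d ∧ t).

((NOT c) AND t) OR (d AND t)


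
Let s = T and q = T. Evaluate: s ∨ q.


Disjunction is false only when both operands are false.
Substitute: s=T, q=T.
T ∨ T evaluates to T.

T


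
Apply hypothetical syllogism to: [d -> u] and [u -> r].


Hypothetical syllogism: from (P → Q) and (Q → R), infer (P → R).
Chain the two implications through the shared middle term 'u'.

d -> r


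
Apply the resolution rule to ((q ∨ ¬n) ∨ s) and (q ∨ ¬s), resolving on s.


The clauses contain complementary literals s and ¬s.
Resolution eliminates this pair and disjoins the remaining literals (merging duplicates).

(q ∨ ¬n)


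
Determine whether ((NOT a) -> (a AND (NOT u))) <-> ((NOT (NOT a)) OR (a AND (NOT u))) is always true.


Build the truth table over {a, u}:
a | u | φ
---------
F | F | T
T | F | T
F | T | T
T | T | T
Every row evaluates to true.

Yes, it is a tautology.


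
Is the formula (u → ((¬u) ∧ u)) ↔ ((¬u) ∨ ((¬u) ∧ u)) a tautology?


Build the truth table over {u}:
u | φ
-----
F | T
T | T
Every row evaluates to true.

Yes, it is a tautology.


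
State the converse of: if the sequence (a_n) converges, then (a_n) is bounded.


The converse of (P → Q) is (Q → P). It is not in general equivalent to the original.
Here P = 'the sequence (a_n) converges' and Q = '(a_n) is bounded'.

If (a_n) is bounded, then the sequence (a_n) converges.


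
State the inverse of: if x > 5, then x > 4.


The inverse of (P → Q) is (¬P → ¬Q). It is equivalent to the converse, not to the original.
Here P = 'x > 5' and Q = 'x > 4'.

If not (x > 5), then not (x > 4).


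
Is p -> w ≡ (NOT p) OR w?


Compare truth tables:
p | w | φ | ψ
-------------
F | F | T | T
T | F | F | F
F | T | T | T
T | T | T | T
The columns φ and ψ agree on every row.

Yes, they are logically equivalent.


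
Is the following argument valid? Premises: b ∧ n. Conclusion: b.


This matches the form of conjunction elimination: the conclusion follows in every model of the premises.

Valid.


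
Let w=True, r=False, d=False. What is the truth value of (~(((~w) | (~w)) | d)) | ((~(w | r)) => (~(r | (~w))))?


Substitute w=True, r=False, d=False:
… (earlier sub-steps elided)
(~w) | (~w) = False | False = False
((~w) | (~w)) | d = False | False = False
~(((~w) | (~w)) | d) = True
w | r = True | False = True
~(w | r) = False
~w = False
r | (~w) = False | False = False
~(r | (~w)) = True
(~(w | r)) => (~(r | (~w))) = False => True = True
(~(((~w) | (~w)) | d)) | ((~(w | r)) => (~(r | (~w)))) = True | True = True

True


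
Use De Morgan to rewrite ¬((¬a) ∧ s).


De Morgan: the negation of a conjunction is the disjunction of the negations.
Distribute ¬ across ∧, flipping it to ∨, and negate each literal.

a ∨ (¬s)


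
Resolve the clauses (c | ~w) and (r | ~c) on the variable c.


The clauses contain complementary literals c and ~c.
Resolution eliminates this pair and disjoins the remaining literals (merging duplicates).

(~w | r)


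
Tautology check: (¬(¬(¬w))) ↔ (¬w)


Build the truth table over {w}:
w | φ
-----
F | T
T | T
Every row evaluates to true.

Yes, it is a tautology.


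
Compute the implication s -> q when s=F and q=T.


Implication is false only when antecedent is true and consequent is false.
Substitute: s=F, q=T.
F -> T evaluates to T.

T


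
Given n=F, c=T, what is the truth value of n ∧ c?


Conjunction is true only when both operands are true.
Substitute: n=F, c=T.
F ∧ T evaluates to F.

F


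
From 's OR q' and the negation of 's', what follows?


Disjunctive syllogism: from (P ∨ Q) and ¬P, infer Q.
One disjunct, 's', is ruled out; the other must hold.

q


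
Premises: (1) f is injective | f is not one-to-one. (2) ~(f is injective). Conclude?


Disjunctive syllogism: from (P ∨ Q) and ¬P, infer Q.
One disjunct, 'f is injective', is ruled out; the other must hold.

f is not one-to-one


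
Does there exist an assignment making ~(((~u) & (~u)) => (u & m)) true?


Search for a satisfying assignment over {m, u}.
Try m=False, u=False: the formula evaluates to True.
A satisfying assignment exists.

Satisfiable.


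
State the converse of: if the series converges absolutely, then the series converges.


The converse of (P → Q) is (Q → P). It is not in general equivalent to the original.
Here P = 'the series converges absolutely' and Q = 'the series converges'.

If the series converges, then the series converges absolutely.


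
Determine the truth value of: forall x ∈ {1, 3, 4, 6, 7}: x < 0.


Evaluate the predicate on each element: 1:False, 3:False, 4:False, 6:False, 7:False.
Counterexample x = 1 fails the predicate.

False


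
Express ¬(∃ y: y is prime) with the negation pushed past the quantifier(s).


¬(∀ x: φ) = ∃ x: ¬φ, and ¬(∃ x: φ) = ∀ x: ¬φ.
Apply to the existential statement.

∀ y: ¬(y is prime)


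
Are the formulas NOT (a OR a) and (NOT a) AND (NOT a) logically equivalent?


Compare truth tables:
a | φ | ψ
---------
F | T | T
T | F | F
The columns φ and ψ agree on every row.

Yes, they are logically equivalent.


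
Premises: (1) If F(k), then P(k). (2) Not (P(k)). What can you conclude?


Modus tollens: from (P → Q) and ¬Q, infer ¬P.
Q = 'P(k)' is denied; since P → Q, P must also fail.

Not (F(k)).


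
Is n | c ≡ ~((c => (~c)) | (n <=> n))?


Compare truth tables:
c | n | φ | ψ
-------------
False | False | False | False
True | False | True | False
False | True | True | False
True | True | True | False
They differ at row 2 (c=True, n=False): φ=True but ψ=False.

No, they are not logically equivalent.


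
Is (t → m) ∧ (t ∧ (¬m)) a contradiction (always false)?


Truth table over {m, t}:
m | t | φ
---------
F | F | F
T | F | F
F | T | F
T | T | F
Every row is false.

Yes, it is a contradiction.


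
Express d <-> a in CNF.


Step 1: Rewrite d ↔ a as (d → a) ∧ (a → d).
Step 2: Rewrite each implication as a disjunction.

((NOT d) OR a) AND ((NOT a) OR d)


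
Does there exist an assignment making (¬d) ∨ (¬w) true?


Search for a satisfying assignment over {d, w}.
Try d=F, w=F: the formula evaluates to T.
A satisfying assignment exists.

Satisfiable.


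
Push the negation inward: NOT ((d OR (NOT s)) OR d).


De Morgan: the negation of a disjunction is the conjunction of the negations.
Distribute NOT across OR, flipping it to AND, and negate each literal.

((NOT d) AND s) AND (NOT d)


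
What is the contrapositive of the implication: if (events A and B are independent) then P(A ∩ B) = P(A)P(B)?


The contrapositive of (P → Q) is (¬Q → ¬P); it is logically equivalent to the original.
Here P = '(events A and B are independent)' and Q = 'P(A ∩ B) = P(A)P(B)'.

If not (P(A ∩ B) = P(A)P(B)), then not ((events A and B are independent)).


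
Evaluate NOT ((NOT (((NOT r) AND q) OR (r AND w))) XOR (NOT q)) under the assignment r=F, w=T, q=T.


Substitute r=F, w=T, q=T:
NOT r = T
(NOT r) AND q = T AND T = T
r AND w = F AND T = F
((NOT r) AND q) OR (r AND w) = T OR F = T
NOT (((NOT r) AND q) OR (r AND w)) = F
NOT q = F
(NOT (((NOT r) AND q) OR (r AND w))) XOR (NOT q) = F XOR F = F
NOT ((NOT (((NOT r) AND q) OR (r AND w))) XOR (NOT q)) = T

T


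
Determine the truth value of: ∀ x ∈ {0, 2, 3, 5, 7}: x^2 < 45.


Evaluate the predicate on each element: 0:T, 2:T, 3:T, 5:T, 7:F.
Counterexample x = 7 fails the predicate.

F


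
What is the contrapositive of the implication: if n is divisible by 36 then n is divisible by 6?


The contrapositive of (P → Q) is (¬Q → ¬P); it is logically equivalent to the original.
Here P = 'n is divisible by 36' and Q = 'n is divisible by 6'.

If not (n is divisible by 6), then not (n is divisible by 36).


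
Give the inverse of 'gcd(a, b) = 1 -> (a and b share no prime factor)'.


The inverse of (P → Q) is (¬P → ¬Q). It is equivalent to the converse, not to the original.
Here P = 'gcd(a, b) = 1' and Q = '(a and b share no prime factor)'.

If not (gcd(a, b) = 1), then not ((a and b share no prime factor)).


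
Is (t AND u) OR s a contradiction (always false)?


Truth table over {s, t, u}:
s | t | u | φ
-------------
F | F | F | F
T | F | F | T
F | T | F | F
T | T | F | T
F | F | T | F
T | F | T | T
F | T | T | T
T | T | T | T
Satisfying assignment at row 2: s=T, t=F, u=F gives T.

No, it is not a contradiction.


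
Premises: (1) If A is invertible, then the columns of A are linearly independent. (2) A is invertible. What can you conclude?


Modus ponens: from (P → Q) and P, infer Q.
P = 'A is invertible' is asserted, and P → Q holds, so Q follows.

the columns of A are linearly independent.


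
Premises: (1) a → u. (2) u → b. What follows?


Hypothetical syllogism: from (P → Q) and (Q → R), infer (P → R).
Chain the two implications through the shared middle term 'u'.

a → b


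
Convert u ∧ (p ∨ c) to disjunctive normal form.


Step 1: Distribute ∧ over ∨: u ∧ (p ∨ c) = (u ∧ p) ∨ (u ∧ c).

(u ∧ p) ∨ (u ∧ c)


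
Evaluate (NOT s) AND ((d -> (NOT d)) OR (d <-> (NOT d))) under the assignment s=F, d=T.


Substitute s=F, d=T:
NOT s = T
NOT d = F
d -> (NOT d) = T -> F = F
NOT d = F
d <-> (NOT d) = T <-> F = F
(d -> (NOT d)) OR (d <-> (NOT d)) = F OR F = F
(NOT s) AND ((d -> (NOT d)) OR (d <-> (NOT d))) = T AND F = F

F


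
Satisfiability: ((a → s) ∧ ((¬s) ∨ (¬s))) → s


Search for a satisfying assignment over {a, s}.
Try a=T, s=F: the formula evaluates to T.
A satisfying assignment exists.

Satisfiable.


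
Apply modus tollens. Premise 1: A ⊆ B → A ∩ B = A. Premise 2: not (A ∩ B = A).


Modus tollens: from (P → Q) and ¬Q, infer ¬P.
Q = 'A ∩ B = A' is denied; since P → Q, P must also fail.

Not (A ⊆ B).


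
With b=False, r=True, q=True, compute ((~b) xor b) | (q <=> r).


Substitute b=False, r=True, q=True:
~b = True
(~b) xor b = True xor False = True
q <=> r = True <=> True = True
((~b) xor b) | (q <=> r) = True | True = True

True


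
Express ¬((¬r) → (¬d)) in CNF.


Step 1: Rewrite (¬r) → (¬d) as ¬(¬r) ∨ (¬d).
Step 2: Negate: ¬(¬(¬r) ∨ (¬d)) = (¬r) ∧ ¬(¬d) (De Morgan + double negation).
Step 3: Eliminate any double negations (¬¬X = X).

(¬r) ∧ d


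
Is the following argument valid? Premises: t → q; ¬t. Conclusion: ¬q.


This is denying the antecedent (fallacy). There exist truth assignments where the premises are all true but the conclusion is false.

Invalid.


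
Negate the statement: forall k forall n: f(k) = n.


Negation flips each quantifier (∀↔∃) and negates the inner predicate.
¬(forall k forall n: φ) = exists k exists n: ¬φ.

exists k exists n: ~(f(k) = n)


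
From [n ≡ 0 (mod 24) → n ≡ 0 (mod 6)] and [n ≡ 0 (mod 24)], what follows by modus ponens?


Modus ponens: from (P → Q) and P, infer Q.
P = 'n ≡ 0 (mod 24)' is asserted, and P → Q holds, so Q follows.

n ≡ 0 (mod 6).


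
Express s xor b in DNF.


Step 1: s ⊕ b is true exactly when they disagree: (s ∧ ¬b) ∨ (¬s ∧ b).

(s & (~b)) | ((~s) & b)


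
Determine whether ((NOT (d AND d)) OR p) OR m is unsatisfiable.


Truth table over {d, m, p}:
d | m | p | φ
-------------
F | F | F | T
T | F | F | F
F | T | F | T
T | T | F | T
F | F | T | T
T | F | T | T
F | T | T | T
T | T | T | T
Satisfying assignment at row 1: d=F, m=F, p=F gives T.

No, it is not a contradiction.


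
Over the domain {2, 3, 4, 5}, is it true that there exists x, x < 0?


Evaluate the predicate on each element: 2:F, 3:F, 4:F, 5:F.
No element satisfies the predicate.

F


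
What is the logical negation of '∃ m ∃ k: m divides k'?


Negation flips each quantifier (∀↔∃) and negates the inner predicate.
¬(∃ m ∃ k: φ) = ∀ m ∀ k: ¬φ.

∀ m ∀ k: ¬(m divides k)


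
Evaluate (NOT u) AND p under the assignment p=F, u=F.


Substitute p=F, u=F:
NOT u = T
(NOT u) AND p = T AND F = F

F


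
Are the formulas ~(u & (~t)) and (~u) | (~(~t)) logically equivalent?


Compare truth tables:
t | u | φ | ψ
-------------
False | False | True | True
True | False | True | True
False | True | False | False
True | True | True | True
The columns φ and ψ agree on every row.

Yes, they are logically equivalent.


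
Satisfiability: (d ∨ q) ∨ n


Search for a satisfying assignment over {d, n, q}.
Try d=T, n=F, q=F: the formula evaluates to T.
A satisfying assignment exists.

Satisfiable.


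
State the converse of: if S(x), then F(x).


The converse of (P → Q) is (Q → P). It is not in general equivalent to the original.
Here P = 'S(x)' and Q = 'F(x)'.

If F(x), then S(x).


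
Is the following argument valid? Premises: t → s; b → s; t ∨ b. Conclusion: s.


This matches the form of proof by cases: the conclusion follows in every model of the premises.

Valid.


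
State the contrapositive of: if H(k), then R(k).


The contrapositive of (P → Q) is (¬Q → ¬P); it is logically equivalent to the original.
Here P = 'H(k)' and Q = 'R(k)'.

If not (R(k)), then not (H(k)).


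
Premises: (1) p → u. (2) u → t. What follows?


Hypothetical syllogism: from (P → Q) and (Q → R), infer (P → R).
Chain the two implications through the shared middle term 'u'.

p → t


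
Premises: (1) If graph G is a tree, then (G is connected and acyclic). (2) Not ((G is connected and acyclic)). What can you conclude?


Modus tollens: from (P → Q) and ¬Q, infer ¬P.
Q = '(G is connected and acyclic)' is denied; since P → Q, P must also fail.

Not (graph G is a tree).


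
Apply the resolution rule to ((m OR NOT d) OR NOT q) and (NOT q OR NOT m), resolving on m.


The clauses contain complementary literals m and NOTm.
Resolution eliminates this pair and disjoins the remaining literals (merging duplicates).

(NOT q OR NOT d)


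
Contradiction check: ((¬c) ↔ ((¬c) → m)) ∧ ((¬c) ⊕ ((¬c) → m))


Truth table over {c, m}:
c | m | φ
---------
F | F | F
T | F | F
F | T | F
T | T | F
Every row is false.

Yes, it is a contradiction.


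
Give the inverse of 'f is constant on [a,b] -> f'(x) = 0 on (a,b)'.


The inverse of (P → Q) is (¬P → ¬Q). It is equivalent to the converse, not to the original.
Here P = 'f is constant on [a,b]' and Q = 'f'(x) = 0 on (a,b)'.

If not (f is constant on [a,b]), then not (f'(x) = 0 on (a,b)).


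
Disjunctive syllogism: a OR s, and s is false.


Disjunctive syllogism: from (P ∨ Q) and ¬P, infer Q.
One disjunct, 's', is ruled out; the other must hold.

a


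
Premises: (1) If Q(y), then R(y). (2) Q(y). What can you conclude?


Modus ponens: from (P → Q) and P, infer Q.
P = 'Q(y)' is asserted, and P → Q holds, so Q follows.

R(y).


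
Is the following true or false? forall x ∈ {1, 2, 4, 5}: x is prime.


Evaluate the predicate on each element: 1:False, 2:True, 4:False, 5:True.
Counterexample x = 1 fails the predicate.

False


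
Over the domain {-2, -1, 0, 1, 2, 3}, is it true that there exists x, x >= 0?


Evaluate the predicate on each element: -2:F, -1:F, 0:T, 1:T, 2:T, 3:T.
Witness x = 0 satisfies the predicate.

T


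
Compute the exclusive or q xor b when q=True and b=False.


Exclusive or is true when exactly one operand is true.
Substitute: q=True, b=False.
True xor False evaluates to True.

True


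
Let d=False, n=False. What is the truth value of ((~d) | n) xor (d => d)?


Substitute d=False, n=False:
~d = True
(~d) | n = True | False = True
d => d = False => False = True
((~d) | n) xor (d => d) = True xor True = False

False


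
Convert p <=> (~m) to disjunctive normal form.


Step 1: p ↔ (¬m) is true exactly when both agree: (p ∧ (¬m)) ∨ (¬p ∧ ¬(¬m)).
Step 2: Eliminate any double negations (¬¬X = X).

(p & (~m)) | ((~p) & m)


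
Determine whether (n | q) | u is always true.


Build the truth table over {n, q, u}:
n | q | u | φ
-------------
False | False | False | False
True | False | False | True
False | True | False | True
True | True | False | True
False | False | True | True
True | False | True | True
False | True | True | True
True | True | True | True
Counterexample at row 1: with n=False, q=False, u=False, the formula is False.

No, it is not a tautology.


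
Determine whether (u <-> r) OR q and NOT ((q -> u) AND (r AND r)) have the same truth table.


Compare truth tables:
q | r | u | φ | ψ
-----------------
F | F | F | T | T
T | F | F | T | T
F | T | F | F | F
T | T | F | T | T
F | F | T | F | T
T | F | T | T | T
F | T | T | T | F
T | T | T | T | F
They differ at row 5 (q=F, r=F, u=T): φ=F but ψ=T.

No, they are not logically equivalent.


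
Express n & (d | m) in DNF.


Step 1: Distribute ∧ over ∨: n ∧ (d ∨ m) = (n ∧ d) ∨ (n ∧ m).

(n & d) | (n & m)


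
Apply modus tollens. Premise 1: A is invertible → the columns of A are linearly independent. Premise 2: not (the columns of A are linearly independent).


Modus tollens: from (P → Q) and ¬Q, infer ¬P.
Q = 'the columns of A are linearly independent' is denied; since P → Q, P must also fail.

Not (A is invertible).


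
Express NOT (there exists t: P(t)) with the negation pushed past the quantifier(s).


¬(for all x: φ) = there exists x: ¬φ, and ¬(there exists x: φ) = for all x: ¬φ.
Apply to the existential statement.

for all t: NOT(P(t))


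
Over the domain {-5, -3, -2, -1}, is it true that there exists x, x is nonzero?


Evaluate the predicate on each element: -5:T, -3:T, -2:T, -1:T.
Witness x = -5 satisfies the predicate.

T


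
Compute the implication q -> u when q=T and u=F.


Implication is false only when antecedent is true and consequent is false.
Substitute: q=T, u=F.
T -> F evaluates to F.

F


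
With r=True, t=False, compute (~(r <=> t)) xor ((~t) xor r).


Substitute r=True, t=False:
r <=> t = True <=> False = False
~(r <=> t) = True
~t = True
(~t) xor r = True xor True = False
(~(r <=> t)) xor ((~t) xor r) = True xor False = True

True


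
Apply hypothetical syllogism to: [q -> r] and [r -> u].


Hypothetical syllogism: from (P → Q) and (Q → R), infer (P → R).
Chain the two implications through the shared middle term 'r'.

q -> u


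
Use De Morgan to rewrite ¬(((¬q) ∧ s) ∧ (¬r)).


De Morgan: the negation of a conjunction is the disjunction of the negations.
Distribute ¬ across ∧, flipping it to ∨, and negate each literal.

(q ∨ (¬s)) ∨ r


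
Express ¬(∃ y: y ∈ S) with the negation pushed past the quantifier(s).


¬(∀ x: φ) = ∃ x: ¬φ, and ¬(∃ x: φ) = ∀ x: ¬φ.
Apply to the existential statement.

∀ y: ¬(y ∈ S)


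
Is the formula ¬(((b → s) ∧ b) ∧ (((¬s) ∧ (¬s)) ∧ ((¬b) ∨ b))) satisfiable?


Search for a satisfying assignment over {b, s}.
Try b=F, s=F: the formula evaluates to T.
A satisfying assignment exists.

Satisfiable.


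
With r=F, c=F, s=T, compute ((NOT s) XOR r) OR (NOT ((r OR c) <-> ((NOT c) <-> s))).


Substitute r=F, c=F, s=T:
NOT s = F
(NOT s) XOR r = F XOR F = F
r OR c = F OR F = F
NOT c = T
(NOT c) <-> s = T <-> T = T
(r OR c) <-> ((NOT c) <-> s) = F <-> T = F
NOT ((r OR c) <-> ((NOT c) <-> s)) = T
((NOT s) XOR r) OR (NOT ((r OR c) <-> ((NOT c) <-> s))) = F OR T = T

T


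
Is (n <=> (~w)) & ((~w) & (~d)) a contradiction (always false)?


Truth table over {d, n, w}:
d | n | w | φ
-------------
False | False | False | False
True | False | False | False
False | True | False | True
True | True | False | False
False | False | True | False
True | False | True | False
False | True | True | False
True | True | True | False
Satisfying assignment at row 3: d=False, n=True, w=False gives True.

No, it is not a contradiction.


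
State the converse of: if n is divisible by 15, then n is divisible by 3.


The converse of (P → Q) is (Q → P). It is not in general equivalent to the original.
Here P = 'n is divisible by 15' and Q = 'n is divisible by 3'.

If n is divisible by 3, then n is divisible by 15.


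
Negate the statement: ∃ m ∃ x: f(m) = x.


Negation flips each quantifier (∀↔∃) and negates the inner predicate.
¬(∃ m ∃ x: φ) = ∀ m ∀ x: ¬φ.

∀ m ∀ x: ¬(f(m) = x)


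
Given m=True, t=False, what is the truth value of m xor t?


Exclusive or is true when exactly one operand is true.
Substitute: m=True, t=False.
True xor False evaluates to True.

True


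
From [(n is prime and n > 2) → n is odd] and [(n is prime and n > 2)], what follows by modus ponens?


Modus ponens: from (P → Q) and P, infer Q.
P = '(n is prime and n > 2)' is asserted, and P → Q holds, so Q follows.

n is odd.


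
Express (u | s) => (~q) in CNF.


Step 1: Rewrite as ¬(u ∨ s) ∨ (¬q) = (¬u ∧ ¬s) ∨ (¬q).
Step 2: Distribute ∨ over ∧.

((~u) | (~q)) & ((~s) | (~q))


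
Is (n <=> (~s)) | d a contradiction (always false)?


Truth table over {d, n, s}:
d | n | s | φ
-------------
False | False | False | False
True | False | False | True
False | True | False | True
True | True | False | True
False | False | True | True
True | False | True | True
False | True | True | False
True | True | True | True
Satisfying assignment at row 2: d=True, n=False, s=False gives True.

No, it is not a contradiction.


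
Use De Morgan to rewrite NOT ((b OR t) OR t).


De Morgan: the negation of a disjunction is the conjunction of the negations.
Distribute NOT across OR, flipping it to AND, and negate each literal.

((NOT b) AND (NOT t)) AND (NOT t)


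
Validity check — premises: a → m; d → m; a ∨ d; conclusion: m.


This matches the form of proof by cases: the conclusion follows in every model of the premises.

Valid.


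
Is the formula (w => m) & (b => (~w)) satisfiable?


Search for a satisfying assignment over {b, m, w}.
Try b=False, m=False, w=False: the formula evaluates to True.
A satisfying assignment exists.

Satisfiable.


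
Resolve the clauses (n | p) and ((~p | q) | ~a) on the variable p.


The clauses contain complementary literals p and ~p.
Resolution eliminates this pair and disjoins the remaining literals (merging duplicates).

((n | q) | ~a)


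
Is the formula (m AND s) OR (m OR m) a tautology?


Build the truth table over {m, s}:
m | s | φ
---------
F | F | F
T | F | T
F | T | F
T | T | T
Counterexample at row 1: with m=F, s=F, the formula is F.

No, it is not a tautology.


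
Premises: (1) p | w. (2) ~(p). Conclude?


Disjunctive syllogism: from (P ∨ Q) and ¬P, infer Q.
One disjunct, 'p', is ruled out; the other must hold.

w


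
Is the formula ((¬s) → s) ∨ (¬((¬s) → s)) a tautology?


Build the truth table over {s}:
s | φ
-----
F | T
T | T
Every row evaluates to true.

Yes, it is a tautology.


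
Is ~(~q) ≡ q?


Compare truth tables:
q | φ | ψ
---------
False | False | False
True | True | True
The columns φ and ψ agree on every row.

Yes, they are logically equivalent.


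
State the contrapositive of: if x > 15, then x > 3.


The contrapositive of (P → Q) is (¬Q → ¬P); it is logically equivalent to the original.
Here P = 'x > 15' and Q = 'x > 3'.

If not (x > 3), then not (x > 15).


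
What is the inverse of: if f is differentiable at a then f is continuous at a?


The inverse of (P → Q) is (¬P → ¬Q). It is equivalent to the converse, not to the original.
Here P = 'f is differentiable at a' and Q = 'f is continuous at a'.

If not (f is differentiable at a), then not (f is continuous at a).


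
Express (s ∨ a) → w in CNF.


Step 1: Rewrite as ¬(s ∨ a) ∨ w = (¬s ∧ ¬a) ∨ w.
Step 2: Distribute ∨ over ∧.

((¬s) ∨ w) ∧ ((¬a) ∨ w)


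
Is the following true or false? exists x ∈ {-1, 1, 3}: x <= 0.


Evaluate the predicate on each element: -1:True, 1:False, 3:False.
Witness x = -1 satisfies the predicate.

True


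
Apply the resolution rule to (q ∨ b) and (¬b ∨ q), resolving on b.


The clauses contain complementary literals b and ¬b.
Resolution eliminates this pair and disjoins the remaining literals (merging duplicates).

q


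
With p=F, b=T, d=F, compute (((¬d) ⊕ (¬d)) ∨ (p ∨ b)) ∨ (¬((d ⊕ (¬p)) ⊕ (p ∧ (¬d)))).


Substitute p=F, b=T, d=F:
… (earlier sub-steps elided)
(¬d) ⊕ (¬d) = T ⊕ T = F
p ∨ b = F ∨ T = T
((¬d) ⊕ (¬d)) ∨ (p ∨ b) = F ∨ T = T
¬p = T
d ⊕ (¬p) = F ⊕ T = T
¬d = T
p ∧ (¬d) = F ∧ T = F
(d ⊕ (¬p)) ⊕ (p ∧ (¬d)) = T ⊕ F = T
¬((d ⊕ (¬p)) ⊕ (p ∧ (¬d))) = F
(((¬d) ⊕ (¬d)) ∨ (p ∨ b)) ∨ (¬((d ⊕ (¬p)) ⊕ (p ∧ (¬d)))) = T ∨ F = T

T


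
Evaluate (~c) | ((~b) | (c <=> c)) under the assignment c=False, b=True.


Substitute c=False, b=True:
~c = True
~b = False
c <=> c = False <=> False = True
(~b) | (c <=> c) = False | True = True
(~c) | ((~b) | (c <=> c)) = True | True = True

True


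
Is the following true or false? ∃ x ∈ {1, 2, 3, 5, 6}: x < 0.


Evaluate the predicate on each element: 1:F, 2:F, 3:F, 5:F, 6:F.
No element satisfies the predicate.

F


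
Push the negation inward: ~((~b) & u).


De Morgan: the negation of a conjunction is the disjunction of the negations.
Distribute ~ across &, flipping it to |, and negate each literal.

b | (~u)


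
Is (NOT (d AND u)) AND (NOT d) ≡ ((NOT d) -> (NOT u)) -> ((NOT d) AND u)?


Compare truth tables:
d | u | φ | ψ
-------------
F | F | T | F
T | F | F | F
F | T | T | T
T | T | F | F
They differ at row 1 (d=F, u=F): φ=T but ψ=F.

No, they are not logically equivalent.


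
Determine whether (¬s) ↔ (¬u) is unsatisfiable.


Truth table over {s, u}:
s | u | φ
---------
F | F | T
T | F | F
F | T | F
T | T | T
Satisfying assignment at row 1: s=F, u=F gives T.

No, it is not a contradiction.


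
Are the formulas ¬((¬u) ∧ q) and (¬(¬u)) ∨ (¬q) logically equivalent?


Compare truth tables:
q | u | φ | ψ
-------------
F | F | T | T
T | F | F | F
F | T | T | T
T | T | T | T
The columns φ and ψ agree on every row.

Yes, they are logically equivalent.


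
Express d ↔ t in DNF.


Step 1: d ↔ t is true exactly when both agree: (d ∧ t) ∨ (¬d ∧ ¬t).

(d ∧ t) ∨ ((¬d) ∧ (¬t))


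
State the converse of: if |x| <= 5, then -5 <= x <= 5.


The converse of (P → Q) is (Q → P). It is not in general equivalent to the original.
Here P = '|x| <= 5' and Q = '-5 <= x <= 5'.

If -5 <= x <= 5, then |x| <= 5.


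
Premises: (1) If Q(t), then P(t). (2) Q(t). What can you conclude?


Modus ponens: from (P → Q) and P, infer Q.
P = 'Q(t)' is asserted, and P → Q holds, so Q follows.

P(t).


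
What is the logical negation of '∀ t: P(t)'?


¬(∀ x: φ) = ∃ x: ¬φ, and ¬(∃ x: φ) = ∀ x: ¬φ.
Apply to the universal statement.

∃ t: ¬(P(t))


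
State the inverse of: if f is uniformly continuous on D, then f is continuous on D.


The inverse of (P → Q) is (¬P → ¬Q). It is equivalent to the converse, not to the original.
Here P = 'f is uniformly continuous on D' and Q = 'f is continuous on D'.

If not (f is uniformly continuous on D), then not (f is continuous on D).


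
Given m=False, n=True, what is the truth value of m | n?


Disjunction is false only when both operands are false.
Substitute: m=False, n=True.
False | True evaluates to True.

True


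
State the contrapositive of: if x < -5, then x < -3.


The contrapositive of (P → Q) is (¬Q → ¬P); it is logically equivalent to the original.
Here P = 'x < -5' and Q = 'x < -3'.

If not (x < -3), then not (x < -5).


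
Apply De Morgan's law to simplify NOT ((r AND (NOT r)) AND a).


De Morgan: the negation of a conjunction is the disjunction of the negations.
Distribute NOT across AND, flipping it to OR, and negate each literal.

((NOT r) OR r) OR (NOT a)


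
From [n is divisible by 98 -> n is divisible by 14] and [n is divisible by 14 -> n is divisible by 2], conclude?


Hypothetical syllogism: from (P → Q) and (Q → R), infer (P → R).
Chain the two implications through the shared middle term 'n is divisible by 14'.

n is divisible by 98 -> n is divisible by 2


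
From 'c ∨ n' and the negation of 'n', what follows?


Disjunctive syllogism: from (P ∨ Q) and ¬P, infer Q.
One disjunct, 'n', is ruled out; the other must hold.

c


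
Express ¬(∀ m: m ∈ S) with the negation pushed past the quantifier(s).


¬(∀ x: φ) = ∃ x: ¬φ, and ¬(∃ x: φ) = ∀ x: ¬φ.
Apply to the universal statement.

∃ m: ¬(m ∈ S)


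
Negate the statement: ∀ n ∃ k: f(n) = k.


Negation flips each quantifier (∀↔∃) and negates the inner predicate.
¬(∀ n ∃ k: φ) = ∃ n ∀ k: ¬φ.

∃ n ∀ k: ¬(f(n) = k)


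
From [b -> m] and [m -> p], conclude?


Hypothetical syllogism: from (P → Q) and (Q → R), infer (P → R).
Chain the two implications through the shared middle term 'm'.

b -> p


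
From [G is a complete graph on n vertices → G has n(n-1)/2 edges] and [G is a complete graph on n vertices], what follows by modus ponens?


Modus ponens: from (P → Q) and P, infer Q.
P = 'G is a complete graph on n vertices' is asserted, and P → Q holds, so Q follows.

G has n(n-1)/2 edges.


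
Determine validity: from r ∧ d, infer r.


This matches the form of conjunction elimination: the conclusion follows in every model of the premises.

Valid.


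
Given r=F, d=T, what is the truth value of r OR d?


Disjunction is false only when both operands are false.
Substitute: r=F, d=T.
F OR T evaluates to T.

T


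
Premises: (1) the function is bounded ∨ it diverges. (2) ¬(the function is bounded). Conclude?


Disjunctive syllogism: from (P ∨ Q) and ¬P, infer Q.
One disjunct, 'the function is bounded', is ruled out; the other must hold.

it diverges


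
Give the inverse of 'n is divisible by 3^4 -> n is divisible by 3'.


The inverse of (P → Q) is (¬P → ¬Q). It is equivalent to the converse, not to the original.
Here P = 'n is divisible by 3^4' and Q = 'n is divisible by 3'.

If not (n is divisible by 3^4), then not (n is divisible by 3).


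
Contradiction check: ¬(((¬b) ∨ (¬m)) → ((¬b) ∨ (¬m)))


Truth table over {b, m}:
b | m | φ
---------
F | F | F
T | F | F
F | T | F
T | T | F
Every row is false.

Yes, it is a contradiction.


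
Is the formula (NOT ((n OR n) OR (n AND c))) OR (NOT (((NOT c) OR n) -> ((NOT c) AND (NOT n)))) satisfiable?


Search for a satisfying assignment over {c, n}.
Try c=F, n=F: the formula evaluates to T.
A satisfying assignment exists.

Satisfiable.
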